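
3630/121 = 30 = 30.00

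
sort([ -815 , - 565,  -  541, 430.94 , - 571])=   [ - 815, - 571,-565, -541,430.94] 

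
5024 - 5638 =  - 614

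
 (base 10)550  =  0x226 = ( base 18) 1CA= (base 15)26A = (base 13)334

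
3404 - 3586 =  - 182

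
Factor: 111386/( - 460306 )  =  -7^( - 3)*83^1= -83/343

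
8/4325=8/4325 = 0.00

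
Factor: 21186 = 2^1* 3^2*11^1*107^1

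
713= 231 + 482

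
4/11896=1/2974=0.00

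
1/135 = 1/135=0.01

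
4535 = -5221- - 9756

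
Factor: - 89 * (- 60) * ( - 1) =-5340 = -2^2* 3^1 * 5^1*89^1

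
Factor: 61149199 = 61149199^1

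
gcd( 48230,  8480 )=530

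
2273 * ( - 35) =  - 79555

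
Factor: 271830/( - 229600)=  - 663/560 = -2^( - 4 )*3^1*5^( -1 )*7^ (-1)*13^1*17^1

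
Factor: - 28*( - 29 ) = 2^2* 7^1 * 29^1  =  812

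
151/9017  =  151/9017 = 0.02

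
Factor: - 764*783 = - 2^2*3^3*29^1*191^1 = - 598212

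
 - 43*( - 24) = 1032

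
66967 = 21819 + 45148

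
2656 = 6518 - 3862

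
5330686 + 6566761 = 11897447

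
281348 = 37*7604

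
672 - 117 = 555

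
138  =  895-757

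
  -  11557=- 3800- 7757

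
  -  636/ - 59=10  +  46/59  =  10.78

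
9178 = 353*26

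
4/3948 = 1/987=0.00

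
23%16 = 7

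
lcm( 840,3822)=76440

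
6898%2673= 1552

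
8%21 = 8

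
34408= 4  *8602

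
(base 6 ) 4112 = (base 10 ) 908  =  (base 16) 38c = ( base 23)1gb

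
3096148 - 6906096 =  - 3809948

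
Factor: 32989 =11^1*2999^1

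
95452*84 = 8017968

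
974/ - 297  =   - 974/297=- 3.28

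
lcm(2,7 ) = 14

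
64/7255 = 64/7255 = 0.01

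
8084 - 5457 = 2627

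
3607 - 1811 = 1796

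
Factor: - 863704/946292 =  - 215926/236573 = - 2^1 * 107^1*1009^1*236573^(  -  1)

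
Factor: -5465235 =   -  3^1*5^1*364349^1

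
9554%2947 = 713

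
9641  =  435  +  9206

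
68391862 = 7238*9449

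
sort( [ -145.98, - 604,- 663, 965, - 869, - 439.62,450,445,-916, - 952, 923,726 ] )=[ - 952,-916, - 869 ,-663,  -  604,-439.62, - 145.98, 445,450,726, 923 , 965 ] 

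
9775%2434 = 39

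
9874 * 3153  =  31132722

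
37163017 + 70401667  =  107564684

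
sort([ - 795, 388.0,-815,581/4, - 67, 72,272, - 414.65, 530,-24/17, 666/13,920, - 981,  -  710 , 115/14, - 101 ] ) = [ - 981, -815, - 795,-710,  -  414.65, - 101,- 67, - 24/17, 115/14, 666/13, 72,581/4,272, 388.0, 530,920 ]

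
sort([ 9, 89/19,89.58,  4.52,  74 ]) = [ 4.52, 89/19, 9, 74,  89.58 ] 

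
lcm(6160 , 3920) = 43120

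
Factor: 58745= 5^1 * 31^1*379^1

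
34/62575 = 34/62575 = 0.00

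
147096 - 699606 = -552510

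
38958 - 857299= - 818341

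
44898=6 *7483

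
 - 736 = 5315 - 6051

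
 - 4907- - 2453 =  - 2454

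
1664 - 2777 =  - 1113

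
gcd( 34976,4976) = 16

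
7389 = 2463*3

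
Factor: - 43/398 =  - 2^ (  -  1 )*43^1 * 199^( - 1) 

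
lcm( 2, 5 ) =10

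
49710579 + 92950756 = 142661335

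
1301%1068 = 233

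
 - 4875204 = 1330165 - 6205369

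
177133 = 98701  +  78432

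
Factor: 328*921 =302088=2^3*3^1*41^1*307^1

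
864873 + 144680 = 1009553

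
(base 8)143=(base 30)39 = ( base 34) 2V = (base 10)99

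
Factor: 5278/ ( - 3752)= -2^(- 2) * 13^1 * 29^1 * 67^( - 1) = - 377/268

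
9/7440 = 3/2480 =0.00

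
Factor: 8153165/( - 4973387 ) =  - 5^1*1630633^1*4973387^( - 1)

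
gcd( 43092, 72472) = 4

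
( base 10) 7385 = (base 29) 8MJ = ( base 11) 5604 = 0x1CD9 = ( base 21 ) gfe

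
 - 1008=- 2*504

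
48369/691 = 48369/691= 70.00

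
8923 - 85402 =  - 76479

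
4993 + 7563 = 12556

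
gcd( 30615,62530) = 65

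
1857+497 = 2354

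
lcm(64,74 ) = 2368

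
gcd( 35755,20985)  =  5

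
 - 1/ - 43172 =1/43172  =  0.00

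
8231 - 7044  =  1187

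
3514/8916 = 1757/4458= 0.39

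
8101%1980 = 181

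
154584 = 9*17176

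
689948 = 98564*7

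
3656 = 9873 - 6217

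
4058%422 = 260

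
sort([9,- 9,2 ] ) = [-9,  2, 9 ]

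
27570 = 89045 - 61475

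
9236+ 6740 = 15976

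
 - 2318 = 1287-3605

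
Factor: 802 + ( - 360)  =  2^1*13^1 * 17^1 = 442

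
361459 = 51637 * 7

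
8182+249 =8431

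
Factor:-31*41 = -31^1*41^1=- 1271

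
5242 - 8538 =- 3296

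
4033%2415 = 1618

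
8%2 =0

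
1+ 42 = 43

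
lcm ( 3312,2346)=56304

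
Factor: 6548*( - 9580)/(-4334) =2^3*5^1*11^(-1) *197^(-1 ) * 479^1 * 1637^1=31364920/2167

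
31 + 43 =74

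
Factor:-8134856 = - 2^3*379^1*2683^1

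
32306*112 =3618272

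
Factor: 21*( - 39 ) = -819 = - 3^2*7^1 *13^1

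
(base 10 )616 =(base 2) 1001101000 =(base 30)KG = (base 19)1d8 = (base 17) 224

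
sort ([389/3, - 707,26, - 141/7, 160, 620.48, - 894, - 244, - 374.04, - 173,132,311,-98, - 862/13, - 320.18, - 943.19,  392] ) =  [ - 943.19, - 894,-707,-374.04, - 320.18, - 244 , - 173, - 98,-862/13, - 141/7,26,389/3,132, 160, 311,392 , 620.48 ]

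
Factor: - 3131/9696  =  -2^ (-5)*3^ (-1 )*31^1 = -31/96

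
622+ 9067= 9689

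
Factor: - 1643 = -31^1* 53^1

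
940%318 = 304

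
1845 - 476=1369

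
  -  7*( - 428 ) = 2996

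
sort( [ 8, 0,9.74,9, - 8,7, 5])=[ -8,  0,5, 7,8, 9,9.74]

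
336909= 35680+301229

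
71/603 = 71/603 =0.12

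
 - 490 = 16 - 506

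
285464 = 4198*68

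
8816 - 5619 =3197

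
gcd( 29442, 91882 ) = 14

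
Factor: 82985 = 5^1 * 7^1*2371^1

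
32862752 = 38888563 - 6025811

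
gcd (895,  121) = 1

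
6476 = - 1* (-6476 ) 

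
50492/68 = 742  +  9/17 = 742.53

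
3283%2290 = 993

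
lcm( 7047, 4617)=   133893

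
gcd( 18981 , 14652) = 333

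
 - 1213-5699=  - 6912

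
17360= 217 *80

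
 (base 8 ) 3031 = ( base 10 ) 1561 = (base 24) 2H1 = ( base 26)281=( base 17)56e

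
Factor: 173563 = 13^3*79^1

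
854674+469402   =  1324076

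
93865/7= 13409 + 2/7 = 13409.29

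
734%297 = 140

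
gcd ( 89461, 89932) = 1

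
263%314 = 263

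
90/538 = 45/269 = 0.17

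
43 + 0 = 43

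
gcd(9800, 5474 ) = 14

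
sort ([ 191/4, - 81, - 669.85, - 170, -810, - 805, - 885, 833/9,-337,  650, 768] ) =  [ - 885 , - 810, -805, - 669.85, - 337, - 170, - 81, 191/4, 833/9, 650, 768 ]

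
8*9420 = 75360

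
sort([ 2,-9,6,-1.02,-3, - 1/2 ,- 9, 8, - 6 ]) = [ - 9, - 9, - 6, - 3, - 1.02, - 1/2, 2, 6,  8 ] 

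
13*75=975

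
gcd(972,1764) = 36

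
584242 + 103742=687984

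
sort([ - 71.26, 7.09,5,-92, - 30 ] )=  [ - 92, - 71.26, - 30, 5,7.09]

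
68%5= 3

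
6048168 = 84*72002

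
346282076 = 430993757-84711681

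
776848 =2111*368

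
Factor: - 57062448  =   - 2^4*3^3*23^1*5743^1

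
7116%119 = 95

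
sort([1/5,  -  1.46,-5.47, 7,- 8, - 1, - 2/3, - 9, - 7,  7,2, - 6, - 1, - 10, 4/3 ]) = [ - 10, - 9, - 8 , - 7,-6, - 5.47,-1.46, - 1,  -  1, - 2/3,  1/5,4/3, 2,  7,7] 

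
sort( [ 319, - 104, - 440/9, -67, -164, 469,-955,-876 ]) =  [  -  955,-876,  -  164,-104, - 67, - 440/9, 319, 469 ]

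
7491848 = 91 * 82328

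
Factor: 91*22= 2^1*7^1*11^1*13^1 = 2002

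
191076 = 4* 47769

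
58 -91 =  - 33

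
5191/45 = 5191/45= 115.36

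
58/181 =58/181 =0.32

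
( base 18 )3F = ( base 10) 69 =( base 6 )153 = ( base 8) 105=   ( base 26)2h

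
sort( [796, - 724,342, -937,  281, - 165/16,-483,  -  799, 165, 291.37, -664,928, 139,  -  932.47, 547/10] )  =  [ - 937, - 932.47, -799, - 724,-664,- 483,-165/16,  547/10,139,  165, 281,291.37,342 , 796,928 ] 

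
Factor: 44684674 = 2^1*419^1*53323^1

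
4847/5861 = 4847/5861 = 0.83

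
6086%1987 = 125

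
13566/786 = 17+34/131 = 17.26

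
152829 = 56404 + 96425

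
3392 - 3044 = 348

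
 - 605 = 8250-8855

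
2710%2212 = 498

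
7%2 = 1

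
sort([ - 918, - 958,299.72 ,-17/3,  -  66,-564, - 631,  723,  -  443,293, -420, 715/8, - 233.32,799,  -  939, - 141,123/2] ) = [ - 958,- 939, - 918,- 631, - 564, - 443, - 420,-233.32 , - 141, - 66, - 17/3,  123/2,  715/8,293,299.72 , 723,  799]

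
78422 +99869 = 178291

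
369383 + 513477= 882860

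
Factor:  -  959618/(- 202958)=479809/101479 = 7^(- 2 )*11^1*19^( - 1) * 53^1*109^( - 1) * 823^1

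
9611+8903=18514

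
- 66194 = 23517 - 89711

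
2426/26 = 1213/13 = 93.31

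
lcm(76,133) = 532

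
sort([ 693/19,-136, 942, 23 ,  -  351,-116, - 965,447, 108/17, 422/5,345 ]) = [ - 965, - 351,-136,-116, 108/17,23,693/19, 422/5, 345, 447,942] 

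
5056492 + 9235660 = 14292152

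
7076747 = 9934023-2857276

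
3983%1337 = 1309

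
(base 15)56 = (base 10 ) 81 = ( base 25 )36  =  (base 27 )30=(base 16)51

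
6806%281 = 62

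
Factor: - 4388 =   -  2^2*1097^1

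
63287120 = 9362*6760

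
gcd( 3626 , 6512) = 74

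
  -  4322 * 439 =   -  1897358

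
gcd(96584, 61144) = 8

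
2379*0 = 0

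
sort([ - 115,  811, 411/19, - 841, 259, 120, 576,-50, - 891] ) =[ - 891,-841,  -  115, - 50, 411/19,120, 259, 576, 811]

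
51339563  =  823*62381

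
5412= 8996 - 3584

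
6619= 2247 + 4372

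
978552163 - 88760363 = 889791800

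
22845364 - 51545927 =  - 28700563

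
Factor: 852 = 2^2*3^1 * 71^1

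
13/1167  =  13/1167 = 0.01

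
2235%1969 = 266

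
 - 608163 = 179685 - 787848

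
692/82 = 8  +  18/41 = 8.44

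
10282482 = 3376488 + 6905994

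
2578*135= 348030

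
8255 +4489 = 12744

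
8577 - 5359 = 3218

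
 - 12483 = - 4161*3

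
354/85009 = 354/85009 = 0.00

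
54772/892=13693/223 = 61.40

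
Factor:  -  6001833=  - 3^1*17^1 * 137^1*859^1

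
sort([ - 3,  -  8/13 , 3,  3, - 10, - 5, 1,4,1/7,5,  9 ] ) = [ - 10, - 5, - 3,  -  8/13, 1/7 , 1,3,3,4,  5, 9]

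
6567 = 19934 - 13367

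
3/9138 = 1/3046 = 0.00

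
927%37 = 2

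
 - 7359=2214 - 9573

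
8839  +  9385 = 18224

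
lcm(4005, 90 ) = 8010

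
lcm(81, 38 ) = 3078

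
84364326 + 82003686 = 166368012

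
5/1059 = 5/1059 = 0.00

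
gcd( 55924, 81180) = 1804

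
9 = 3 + 6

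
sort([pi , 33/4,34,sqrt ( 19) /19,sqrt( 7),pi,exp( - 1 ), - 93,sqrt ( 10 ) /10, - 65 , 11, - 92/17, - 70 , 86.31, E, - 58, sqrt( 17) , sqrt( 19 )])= [ - 93,  -  70, - 65, - 58, - 92/17,  sqrt(19) /19, sqrt( 10 ) /10,  exp( - 1), sqrt(7), E, pi,pi,sqrt( 17),sqrt( 19), 33/4, 11, 34 , 86.31]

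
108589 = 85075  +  23514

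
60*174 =10440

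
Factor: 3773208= 2^3*3^1*157217^1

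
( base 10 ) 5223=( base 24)91f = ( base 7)21141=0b1010001100111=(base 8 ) 12147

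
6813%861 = 786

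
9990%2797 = 1599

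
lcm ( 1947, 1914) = 112926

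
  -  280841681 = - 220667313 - 60174368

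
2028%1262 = 766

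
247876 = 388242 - 140366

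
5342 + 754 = 6096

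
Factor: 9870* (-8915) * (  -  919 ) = 2^1*3^1*5^2 * 7^1*47^1 * 919^1 * 1783^1 = 80863774950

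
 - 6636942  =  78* ( - 85089 ) 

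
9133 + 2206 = 11339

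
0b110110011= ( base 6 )2003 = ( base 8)663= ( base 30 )ef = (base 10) 435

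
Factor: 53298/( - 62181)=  - 6/7 = - 2^1 *3^1*7^ ( - 1 ) 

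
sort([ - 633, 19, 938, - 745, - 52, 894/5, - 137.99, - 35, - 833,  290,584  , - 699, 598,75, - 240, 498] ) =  [ -833, - 745, - 699,  -  633, - 240, - 137.99 , - 52 , - 35, 19, 75,894/5 , 290, 498,  584,598 , 938] 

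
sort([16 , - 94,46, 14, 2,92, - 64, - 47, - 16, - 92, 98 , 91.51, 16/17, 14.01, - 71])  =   [ - 94,- 92, - 71, - 64, - 47, - 16 , 16/17,2,14, 14.01,  16,46,91.51,92,98] 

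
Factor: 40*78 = 2^4*3^1*5^1 * 13^1 = 3120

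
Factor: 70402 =2^1*35201^1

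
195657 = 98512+97145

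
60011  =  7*8573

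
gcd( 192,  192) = 192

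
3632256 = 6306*576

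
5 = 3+2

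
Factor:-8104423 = -31^1*261433^1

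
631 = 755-124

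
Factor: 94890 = 2^1*3^1*5^1 * 3163^1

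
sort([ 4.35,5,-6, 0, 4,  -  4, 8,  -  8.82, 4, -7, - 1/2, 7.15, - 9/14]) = [ - 8.82, - 7,  -  6, - 4, - 9/14,-1/2, 0,4,4,4.35,  5 , 7.15,8]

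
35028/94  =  17514/47= 372.64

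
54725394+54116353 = 108841747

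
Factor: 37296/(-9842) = -2^3 * 3^2*19^(-1 )  =  -72/19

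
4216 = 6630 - 2414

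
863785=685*1261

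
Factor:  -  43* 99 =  - 3^2*11^1* 43^1 = - 4257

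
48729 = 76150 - 27421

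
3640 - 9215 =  - 5575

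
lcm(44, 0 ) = 0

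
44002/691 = 44002/691  =  63.68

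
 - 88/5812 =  - 1+ 1431/1453 = - 0.02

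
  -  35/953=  - 35/953  =  -0.04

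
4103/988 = 4103/988 = 4.15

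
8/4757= 8/4757= 0.00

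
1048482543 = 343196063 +705286480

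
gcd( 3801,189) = 21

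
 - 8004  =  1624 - 9628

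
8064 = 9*896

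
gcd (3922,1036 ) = 74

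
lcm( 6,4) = 12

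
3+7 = 10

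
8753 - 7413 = 1340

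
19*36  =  684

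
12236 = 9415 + 2821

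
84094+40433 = 124527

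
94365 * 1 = 94365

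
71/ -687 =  -71/687 = - 0.10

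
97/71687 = 97/71687 = 0.00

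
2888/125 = 23 + 13/125 = 23.10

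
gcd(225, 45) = 45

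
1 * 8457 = 8457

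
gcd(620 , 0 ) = 620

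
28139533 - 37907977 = -9768444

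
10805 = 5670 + 5135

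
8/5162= 4/2581 = 0.00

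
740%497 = 243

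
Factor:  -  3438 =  - 2^1*3^2*191^1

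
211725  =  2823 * 75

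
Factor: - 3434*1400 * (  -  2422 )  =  2^5 * 5^2*7^2*17^1*101^1*173^1 = 11644007200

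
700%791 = 700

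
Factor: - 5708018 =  - 2^1*19^1*150211^1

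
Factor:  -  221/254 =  - 2^(-1)*13^1 * 17^1*127^( - 1)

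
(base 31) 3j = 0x70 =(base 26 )48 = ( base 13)88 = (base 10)112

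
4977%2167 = 643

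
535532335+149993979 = 685526314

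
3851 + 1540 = 5391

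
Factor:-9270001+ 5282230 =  - 3^1*73^1*131^1*139^1 = - 3987771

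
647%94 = 83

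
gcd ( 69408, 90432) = 288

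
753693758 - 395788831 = 357904927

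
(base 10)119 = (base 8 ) 167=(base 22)59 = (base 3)11102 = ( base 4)1313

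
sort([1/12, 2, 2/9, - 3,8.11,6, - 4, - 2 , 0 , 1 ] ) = [ - 4, - 3, - 2, 0,1/12,2/9,1,2,6,8.11 ]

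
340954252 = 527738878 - 186784626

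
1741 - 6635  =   - 4894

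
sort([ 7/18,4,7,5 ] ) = [ 7/18,4,  5,7]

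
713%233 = 14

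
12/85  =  12/85 = 0.14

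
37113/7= 5301  +  6/7 = 5301.86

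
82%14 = 12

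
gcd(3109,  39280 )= 1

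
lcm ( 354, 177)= 354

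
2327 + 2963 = 5290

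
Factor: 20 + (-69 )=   -  7^2 = -49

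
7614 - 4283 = 3331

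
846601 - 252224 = 594377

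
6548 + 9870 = 16418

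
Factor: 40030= 2^1*  5^1* 4003^1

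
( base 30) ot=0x2ed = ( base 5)10444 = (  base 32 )nd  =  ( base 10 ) 749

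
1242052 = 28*44359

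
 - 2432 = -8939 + 6507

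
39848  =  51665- 11817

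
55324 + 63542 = 118866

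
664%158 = 32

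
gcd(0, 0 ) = 0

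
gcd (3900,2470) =130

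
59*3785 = 223315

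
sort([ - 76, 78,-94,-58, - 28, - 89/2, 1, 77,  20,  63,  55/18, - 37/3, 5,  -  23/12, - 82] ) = [  -  94, - 82 , - 76, - 58,  -  89/2, - 28, -37/3, - 23/12, 1, 55/18,5, 20,63,77, 78 ] 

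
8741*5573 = 48713593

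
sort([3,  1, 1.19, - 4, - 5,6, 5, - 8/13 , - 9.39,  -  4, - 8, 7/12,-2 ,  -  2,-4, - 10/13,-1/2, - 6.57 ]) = [-9.39, - 8, - 6.57 , - 5, - 4, - 4, - 4,-2, - 2, - 10/13, - 8/13 ,-1/2, 7/12, 1,1.19,3,5,6 ] 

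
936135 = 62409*15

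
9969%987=99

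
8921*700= 6244700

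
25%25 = 0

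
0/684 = 0 = 0.00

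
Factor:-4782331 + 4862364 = 163^1*491^1 = 80033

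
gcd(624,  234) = 78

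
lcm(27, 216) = 216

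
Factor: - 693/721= - 99/103 = - 3^2 * 11^1 *103^( - 1)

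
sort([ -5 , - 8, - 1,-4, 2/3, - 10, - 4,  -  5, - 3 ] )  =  [ - 10, - 8 ,-5, - 5, - 4, - 4, - 3, - 1,2/3]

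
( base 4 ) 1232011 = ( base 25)b6k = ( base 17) 1767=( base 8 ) 15605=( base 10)7045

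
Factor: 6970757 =223^1*31259^1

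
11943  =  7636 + 4307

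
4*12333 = 49332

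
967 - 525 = 442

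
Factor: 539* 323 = 7^2*11^1*17^1*19^1 =174097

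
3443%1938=1505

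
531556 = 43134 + 488422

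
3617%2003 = 1614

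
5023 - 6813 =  - 1790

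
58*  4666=270628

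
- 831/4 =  -831/4 = -207.75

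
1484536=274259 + 1210277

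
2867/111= 2867/111 = 25.83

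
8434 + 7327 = 15761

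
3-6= - 3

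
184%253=184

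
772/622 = 1 + 75/311 = 1.24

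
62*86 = 5332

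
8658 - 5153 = 3505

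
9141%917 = 888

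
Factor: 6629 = 7^1*947^1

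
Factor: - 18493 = - 18493^1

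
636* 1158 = 736488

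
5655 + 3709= 9364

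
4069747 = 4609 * 883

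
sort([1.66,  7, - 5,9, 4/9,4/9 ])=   [ - 5,4/9, 4/9, 1.66, 7, 9]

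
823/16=823/16  =  51.44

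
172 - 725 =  - 553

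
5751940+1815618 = 7567558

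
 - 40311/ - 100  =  40311/100 = 403.11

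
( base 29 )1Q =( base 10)55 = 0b110111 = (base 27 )21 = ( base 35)1k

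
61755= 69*895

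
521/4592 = 521/4592 = 0.11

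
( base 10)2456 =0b100110011000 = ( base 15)adb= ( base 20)62g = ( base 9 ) 3328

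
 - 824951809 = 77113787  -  902065596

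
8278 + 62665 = 70943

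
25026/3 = 8342=8342.00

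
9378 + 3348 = 12726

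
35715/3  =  11905 = 11905.00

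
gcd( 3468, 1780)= 4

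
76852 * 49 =3765748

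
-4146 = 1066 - 5212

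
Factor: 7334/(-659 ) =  - 2^1*19^1*193^1  *659^( - 1 )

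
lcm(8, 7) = 56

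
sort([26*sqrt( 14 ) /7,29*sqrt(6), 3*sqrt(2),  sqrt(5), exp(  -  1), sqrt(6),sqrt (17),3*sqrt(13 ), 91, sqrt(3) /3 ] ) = [exp( - 1 ), sqrt( 3)/3,sqrt( 5 ), sqrt(6 ), sqrt ( 17 ), 3*sqrt(2 ),3*sqrt( 13), 26*sqrt(14 )/7,29*sqrt( 6), 91 ] 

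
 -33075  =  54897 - 87972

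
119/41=119/41=2.90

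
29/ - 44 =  - 1 + 15/44 = - 0.66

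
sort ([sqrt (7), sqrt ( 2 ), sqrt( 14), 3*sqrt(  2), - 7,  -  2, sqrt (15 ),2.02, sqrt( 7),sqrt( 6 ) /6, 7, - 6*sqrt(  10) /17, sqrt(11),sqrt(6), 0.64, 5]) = [ - 7,  -  2, - 6 *sqrt(10 ) /17,sqrt( 6)/6,  0.64,sqrt(2 ),2.02,sqrt (6),sqrt( 7 ),sqrt( 7 ),sqrt( 11), sqrt(14), sqrt( 15), 3*sqrt(2),5, 7 ]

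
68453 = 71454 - 3001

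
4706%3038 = 1668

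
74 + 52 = 126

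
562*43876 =24658312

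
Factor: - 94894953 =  - 3^1 * 409^1*77339^1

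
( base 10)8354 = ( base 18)17e2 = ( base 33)7m5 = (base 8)20242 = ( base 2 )10000010100010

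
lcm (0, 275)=0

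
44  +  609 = 653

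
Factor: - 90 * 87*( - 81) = 634230 = 2^1 * 3^7*5^1*29^1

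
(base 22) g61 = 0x1ec5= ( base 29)9ai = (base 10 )7877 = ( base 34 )6rn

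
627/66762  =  209/22254 = 0.01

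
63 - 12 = 51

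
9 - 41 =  - 32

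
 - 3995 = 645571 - 649566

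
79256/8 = 9907 = 9907.00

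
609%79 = 56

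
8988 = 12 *749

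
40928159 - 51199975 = -10271816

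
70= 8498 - 8428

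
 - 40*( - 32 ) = 1280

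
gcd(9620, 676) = 52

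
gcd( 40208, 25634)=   14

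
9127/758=9127/758 =12.04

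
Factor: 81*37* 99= 296703   =  3^6*11^1 * 37^1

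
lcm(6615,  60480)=423360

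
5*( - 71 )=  - 355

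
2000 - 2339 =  - 339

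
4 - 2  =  2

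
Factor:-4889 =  - 4889^1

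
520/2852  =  130/713 = 0.18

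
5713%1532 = 1117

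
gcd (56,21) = 7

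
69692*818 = 57008056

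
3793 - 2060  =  1733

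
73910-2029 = 71881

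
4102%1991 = 120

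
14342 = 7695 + 6647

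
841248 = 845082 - 3834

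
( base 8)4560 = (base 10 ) 2416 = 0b100101110000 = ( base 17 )862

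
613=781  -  168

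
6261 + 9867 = 16128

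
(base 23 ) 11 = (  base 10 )24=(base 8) 30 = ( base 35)O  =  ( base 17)17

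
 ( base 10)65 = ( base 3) 2102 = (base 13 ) 50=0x41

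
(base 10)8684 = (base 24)f1k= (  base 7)34214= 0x21EC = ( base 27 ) boh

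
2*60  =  120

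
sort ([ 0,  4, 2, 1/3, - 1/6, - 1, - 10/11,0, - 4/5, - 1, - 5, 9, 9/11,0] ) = [ - 5, - 1,  -  1, - 10/11, - 4/5, - 1/6, 0,  0, 0, 1/3, 9/11, 2, 4,9 ] 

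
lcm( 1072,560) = 37520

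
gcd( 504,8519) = 7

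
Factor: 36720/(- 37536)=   -  2^ ( - 1)*3^2*5^1*23^( - 1) = - 45/46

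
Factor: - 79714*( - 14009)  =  1116713426 =2^1*14009^1  *39857^1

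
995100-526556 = 468544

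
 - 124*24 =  - 2976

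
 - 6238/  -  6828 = 3119/3414= 0.91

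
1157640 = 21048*55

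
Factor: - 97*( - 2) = 2^1 *97^1 = 194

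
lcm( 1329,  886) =2658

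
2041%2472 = 2041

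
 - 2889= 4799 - 7688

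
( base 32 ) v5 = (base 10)997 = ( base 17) 37B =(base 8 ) 1745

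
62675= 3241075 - 3178400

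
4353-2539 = 1814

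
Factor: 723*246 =2^1 * 3^2 * 41^1 * 241^1= 177858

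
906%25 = 6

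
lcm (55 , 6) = 330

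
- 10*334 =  - 3340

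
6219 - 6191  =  28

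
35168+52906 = 88074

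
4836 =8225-3389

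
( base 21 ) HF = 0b101110100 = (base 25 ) EM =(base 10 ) 372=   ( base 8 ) 564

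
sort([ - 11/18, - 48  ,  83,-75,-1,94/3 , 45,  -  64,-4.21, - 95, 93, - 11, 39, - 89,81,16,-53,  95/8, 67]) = [-95, - 89, - 75,-64, - 53, - 48 , - 11, - 4.21, - 1,-11/18,95/8,16, 94/3, 39, 45,67, 81, 83,93 ]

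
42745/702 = 42745/702 = 60.89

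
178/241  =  178/241=0.74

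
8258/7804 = 1 + 227/3902 = 1.06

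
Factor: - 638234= - 2^1*319117^1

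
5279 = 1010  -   - 4269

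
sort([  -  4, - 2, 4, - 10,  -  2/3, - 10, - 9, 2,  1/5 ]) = [ - 10, - 10 ,-9, - 4,  -  2, - 2/3,1/5,  2, 4 ]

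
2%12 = 2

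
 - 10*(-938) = 9380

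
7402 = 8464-1062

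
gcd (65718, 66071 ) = 1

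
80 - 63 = 17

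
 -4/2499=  - 4/2499 = - 0.00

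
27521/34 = 809 + 15/34 =809.44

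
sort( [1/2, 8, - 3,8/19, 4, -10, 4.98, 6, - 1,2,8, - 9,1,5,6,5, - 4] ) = [-10, - 9 , -4 , - 3, - 1,8/19,1/2,1, 2,4 , 4.98 , 5,5,6,6,8,8] 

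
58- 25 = 33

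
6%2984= 6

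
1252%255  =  232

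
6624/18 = 368 = 368.00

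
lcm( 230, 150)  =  3450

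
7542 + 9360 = 16902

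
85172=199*428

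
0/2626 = 0 =0.00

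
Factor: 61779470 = 2^1*5^1*6177947^1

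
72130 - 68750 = 3380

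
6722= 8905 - 2183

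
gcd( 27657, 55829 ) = 1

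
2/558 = 1/279 = 0.00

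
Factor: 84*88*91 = 672672 =2^5*3^1*7^2 * 11^1*13^1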